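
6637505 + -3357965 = 3279540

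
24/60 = 2/5 = 0.40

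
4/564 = 1/141= 0.01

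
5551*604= 3352804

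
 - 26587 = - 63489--36902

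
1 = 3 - 2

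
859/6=143 + 1/6 = 143.17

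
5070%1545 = 435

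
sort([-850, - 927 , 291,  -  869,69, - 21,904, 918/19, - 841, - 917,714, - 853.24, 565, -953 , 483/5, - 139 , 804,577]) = [ - 953, - 927, -917, - 869, - 853.24,-850, - 841, - 139, - 21,918/19,69,483/5, 291, 565 , 577, 714, 804, 904] 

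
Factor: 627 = 3^1*11^1*19^1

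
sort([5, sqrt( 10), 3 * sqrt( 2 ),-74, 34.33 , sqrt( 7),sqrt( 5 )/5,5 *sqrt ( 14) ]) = [- 74,sqrt( 5 )/5 , sqrt( 7 ), sqrt( 10), 3*sqrt( 2), 5, 5 * sqrt( 14), 34.33]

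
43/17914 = 43/17914 =0.00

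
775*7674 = 5947350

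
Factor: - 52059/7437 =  - 7 = - 7^1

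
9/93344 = 9/93344 = 0.00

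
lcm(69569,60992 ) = 4452416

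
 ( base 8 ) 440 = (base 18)G0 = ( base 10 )288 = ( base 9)350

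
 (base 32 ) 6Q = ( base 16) DA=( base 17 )ce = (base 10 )218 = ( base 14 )118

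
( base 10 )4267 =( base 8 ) 10253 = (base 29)524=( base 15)13E7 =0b1000010101011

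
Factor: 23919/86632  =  2^( - 3)*3^1 * 7^( - 1 )*13^(  -  1 )*67^1 = 201/728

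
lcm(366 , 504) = 30744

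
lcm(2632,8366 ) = 234248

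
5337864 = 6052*882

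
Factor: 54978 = 2^1 * 3^1*7^2*11^1*17^1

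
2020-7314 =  - 5294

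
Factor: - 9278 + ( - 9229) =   -  18507 = - 3^1*31^1 *199^1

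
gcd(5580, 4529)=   1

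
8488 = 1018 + 7470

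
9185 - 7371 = 1814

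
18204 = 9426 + 8778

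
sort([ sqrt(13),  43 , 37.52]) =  [ sqrt(13),37.52, 43]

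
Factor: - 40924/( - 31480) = 2^( - 1 )*5^(-1)*13^1 = 13/10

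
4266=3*1422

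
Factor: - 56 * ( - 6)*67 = 22512 = 2^4*3^1*7^1*67^1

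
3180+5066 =8246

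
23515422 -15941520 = 7573902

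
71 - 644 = -573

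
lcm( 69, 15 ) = 345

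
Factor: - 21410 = - 2^1*5^1*2141^1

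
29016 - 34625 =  - 5609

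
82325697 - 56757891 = 25567806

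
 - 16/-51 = 16/51 = 0.31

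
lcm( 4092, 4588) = 151404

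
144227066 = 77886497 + 66340569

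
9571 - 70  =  9501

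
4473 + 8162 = 12635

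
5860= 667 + 5193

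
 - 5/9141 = -5/9141 =- 0.00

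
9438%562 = 446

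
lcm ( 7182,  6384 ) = 57456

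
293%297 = 293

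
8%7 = 1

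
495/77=6 + 3/7  =  6.43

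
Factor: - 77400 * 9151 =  - 2^3 *3^2*5^2*43^1*9151^1 = -708287400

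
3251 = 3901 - 650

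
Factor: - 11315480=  - 2^3* 5^1*11^1*25717^1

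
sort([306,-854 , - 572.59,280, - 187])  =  [ - 854, - 572.59,- 187,280 , 306 ] 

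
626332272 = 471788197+154544075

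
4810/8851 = 4810/8851 = 0.54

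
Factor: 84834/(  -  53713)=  -2^1*3^3*11^( - 1)* 19^( - 1)*257^( - 1)*1571^1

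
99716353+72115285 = 171831638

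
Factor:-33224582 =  - 2^1*47^1 *353453^1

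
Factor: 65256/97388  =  2^1 * 3^1*97^( - 1)*251^( - 1)*2719^1 = 16314/24347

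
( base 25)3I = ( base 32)2T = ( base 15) 63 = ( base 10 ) 93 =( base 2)1011101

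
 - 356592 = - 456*782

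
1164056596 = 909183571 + 254873025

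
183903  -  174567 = 9336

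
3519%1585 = 349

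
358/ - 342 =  - 179/171  =  - 1.05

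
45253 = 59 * 767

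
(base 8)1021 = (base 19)18g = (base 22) 121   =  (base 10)529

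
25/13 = 25/13 = 1.92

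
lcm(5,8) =40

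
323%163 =160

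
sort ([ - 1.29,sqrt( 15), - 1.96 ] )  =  [ - 1.96, - 1.29, sqrt (15 )]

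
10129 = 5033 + 5096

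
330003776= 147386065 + 182617711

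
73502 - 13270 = 60232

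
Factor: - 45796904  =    -  2^3*5724613^1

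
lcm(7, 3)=21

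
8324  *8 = 66592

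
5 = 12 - 7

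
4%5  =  4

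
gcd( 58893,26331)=201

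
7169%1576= 865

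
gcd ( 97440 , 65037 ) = 21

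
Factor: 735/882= 2^(  -  1 )*3^(-1)*5^1 = 5/6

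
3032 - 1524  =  1508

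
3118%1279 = 560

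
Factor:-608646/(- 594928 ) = 843/824 = 2^( - 3)*3^1 * 103^ (-1) * 281^1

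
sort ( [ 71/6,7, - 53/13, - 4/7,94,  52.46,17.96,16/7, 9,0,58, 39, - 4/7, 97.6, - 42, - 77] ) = [  -  77,- 42, - 53/13,- 4/7, - 4/7, 0,16/7, 7, 9,71/6, 17.96, 39,52.46, 58, 94,97.6]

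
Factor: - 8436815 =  - 5^1*43^1* 39241^1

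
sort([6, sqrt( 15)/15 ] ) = [ sqrt(15)/15, 6]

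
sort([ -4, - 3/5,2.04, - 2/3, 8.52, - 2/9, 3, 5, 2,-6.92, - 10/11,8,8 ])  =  [-6.92, - 4, - 10/11 ,-2/3, - 3/5,  -  2/9,2,2.04,3, 5, 8, 8, 8.52 ] 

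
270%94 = 82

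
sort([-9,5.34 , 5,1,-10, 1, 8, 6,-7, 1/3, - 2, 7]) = [ - 10,-9,-7 ,-2,1/3,1 , 1  ,  5 , 5.34,6, 7,8]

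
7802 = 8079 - 277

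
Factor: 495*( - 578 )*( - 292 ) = 2^3*3^2*5^1 *11^1*17^2*73^1  =  83544120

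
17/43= 17/43=0.40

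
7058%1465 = 1198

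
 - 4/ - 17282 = 2/8641 = 0.00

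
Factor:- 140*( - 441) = 2^2*3^2*5^1*7^3=61740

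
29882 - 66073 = -36191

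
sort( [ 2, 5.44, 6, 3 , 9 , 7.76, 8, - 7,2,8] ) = [ - 7,2,2,  3,  5.44 , 6, 7.76, 8, 8 , 9 ]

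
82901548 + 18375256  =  101276804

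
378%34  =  4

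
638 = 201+437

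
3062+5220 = 8282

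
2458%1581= 877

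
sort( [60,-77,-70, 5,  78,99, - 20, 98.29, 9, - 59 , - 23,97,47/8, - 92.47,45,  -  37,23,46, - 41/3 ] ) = [ - 92.47, - 77, - 70,-59, - 37 , - 23,- 20, -41/3,5,47/8, 9,  23, 45,46,60, 78,97, 98.29,99 ] 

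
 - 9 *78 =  - 702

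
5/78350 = 1/15670 =0.00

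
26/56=13/28  =  0.46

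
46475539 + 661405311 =707880850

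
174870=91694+83176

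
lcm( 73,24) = 1752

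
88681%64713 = 23968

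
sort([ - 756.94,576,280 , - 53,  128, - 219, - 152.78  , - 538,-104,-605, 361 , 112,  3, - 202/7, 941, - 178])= [ - 756.94, - 605 ,- 538, - 219, - 178, -152.78, - 104, - 53, - 202/7 , 3,112, 128,280, 361, 576,  941]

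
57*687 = 39159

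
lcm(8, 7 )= 56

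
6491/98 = 6491/98 = 66.23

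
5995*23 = 137885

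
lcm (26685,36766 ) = 1654470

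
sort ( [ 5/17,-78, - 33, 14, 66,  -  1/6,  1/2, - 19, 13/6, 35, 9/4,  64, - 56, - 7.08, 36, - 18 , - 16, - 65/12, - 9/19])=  [-78,-56,-33 ,-19, - 18, - 16 , - 7.08,-65/12  , - 9/19, -1/6, 5/17,1/2, 13/6,9/4, 14, 35  ,  36,64,  66]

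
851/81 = 851/81 = 10.51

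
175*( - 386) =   -  67550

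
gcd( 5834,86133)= 1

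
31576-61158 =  - 29582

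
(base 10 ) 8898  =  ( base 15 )2983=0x22C2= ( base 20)124I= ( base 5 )241043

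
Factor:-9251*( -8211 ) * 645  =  3^2*5^1*7^1*11^1*17^1*23^1 * 29^2*43^1 = 48994174845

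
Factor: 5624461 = 5624461^1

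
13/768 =13/768 = 0.02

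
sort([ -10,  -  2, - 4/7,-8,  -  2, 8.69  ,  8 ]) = [ - 10, - 8,-2, - 2, - 4/7, 8, 8.69 ]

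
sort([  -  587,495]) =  [  -  587, 495 ]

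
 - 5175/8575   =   - 1 + 136/343=   - 0.60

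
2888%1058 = 772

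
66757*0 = 0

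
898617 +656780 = 1555397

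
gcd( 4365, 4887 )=9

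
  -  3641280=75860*(-48 ) 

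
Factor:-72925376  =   - 2^6*17^1*97^1*691^1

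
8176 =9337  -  1161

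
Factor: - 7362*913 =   -  2^1*3^2*11^1*83^1 * 409^1  =  - 6721506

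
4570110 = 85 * 53766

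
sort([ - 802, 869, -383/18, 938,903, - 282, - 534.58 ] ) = [-802, - 534.58,-282,  -  383/18, 869,903,938 ]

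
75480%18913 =18741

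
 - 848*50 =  - 42400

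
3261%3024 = 237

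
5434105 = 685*7933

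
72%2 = 0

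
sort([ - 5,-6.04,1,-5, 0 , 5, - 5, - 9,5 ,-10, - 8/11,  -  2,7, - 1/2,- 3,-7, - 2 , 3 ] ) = [  -  10, - 9,- 7, - 6.04, - 5,-5, - 5, - 3, - 2,-2, - 8/11, - 1/2, 0,1, 3, 5, 5,7 ] 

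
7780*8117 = 63150260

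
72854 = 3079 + 69775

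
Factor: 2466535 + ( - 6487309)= - 2^1*3^1*670129^1 = - 4020774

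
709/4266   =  709/4266 = 0.17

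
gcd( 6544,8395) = 1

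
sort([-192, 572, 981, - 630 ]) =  [  -  630, - 192, 572, 981]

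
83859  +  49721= 133580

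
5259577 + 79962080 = 85221657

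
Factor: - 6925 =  - 5^2*277^1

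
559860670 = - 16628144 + 576488814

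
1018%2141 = 1018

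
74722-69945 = 4777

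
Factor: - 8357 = - 61^1*137^1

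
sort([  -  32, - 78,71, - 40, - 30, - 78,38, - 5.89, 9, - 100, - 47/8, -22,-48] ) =[ - 100, - 78, - 78,-48,  -  40, - 32, - 30, - 22, - 5.89, - 47/8, 9,38,  71]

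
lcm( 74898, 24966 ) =74898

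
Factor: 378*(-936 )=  - 353808 = - 2^4*3^5*7^1*13^1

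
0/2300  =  0  =  0.00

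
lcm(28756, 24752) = 1955408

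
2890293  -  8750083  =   - 5859790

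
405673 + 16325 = 421998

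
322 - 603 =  - 281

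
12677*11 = 139447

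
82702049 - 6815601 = 75886448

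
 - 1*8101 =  - 8101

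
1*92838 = 92838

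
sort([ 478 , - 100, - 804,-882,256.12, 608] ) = [ - 882, - 804, - 100,256.12, 478,608] 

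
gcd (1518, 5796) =138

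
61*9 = 549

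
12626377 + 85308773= 97935150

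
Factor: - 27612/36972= -59/79 =- 59^1*79^( - 1 ) 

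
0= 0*8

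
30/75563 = 30/75563 = 0.00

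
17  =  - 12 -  - 29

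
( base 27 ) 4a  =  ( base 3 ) 11101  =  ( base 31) 3p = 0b1110110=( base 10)118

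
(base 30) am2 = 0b10010110111110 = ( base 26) e7g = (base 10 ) 9662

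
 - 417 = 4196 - 4613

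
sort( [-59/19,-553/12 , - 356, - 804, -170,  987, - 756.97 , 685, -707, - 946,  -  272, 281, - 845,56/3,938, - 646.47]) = [- 946,-845, - 804,-756.97, - 707, - 646.47, - 356, - 272, - 170,- 553/12 , - 59/19,  56/3, 281, 685, 938, 987]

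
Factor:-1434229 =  - 1434229^1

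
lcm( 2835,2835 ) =2835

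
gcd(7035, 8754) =3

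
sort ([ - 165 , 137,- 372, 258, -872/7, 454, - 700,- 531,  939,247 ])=[ - 700, -531 ,-372,-165, - 872/7,137, 247, 258, 454, 939 ]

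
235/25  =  47/5 = 9.40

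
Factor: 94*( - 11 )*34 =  - 2^2* 11^1*17^1*47^1  =  - 35156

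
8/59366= 4/29683 = 0.00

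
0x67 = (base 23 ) 4b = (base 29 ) 3G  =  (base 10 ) 103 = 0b1100111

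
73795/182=405+85/182 = 405.47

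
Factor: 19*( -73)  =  -1387  =  - 19^1*73^1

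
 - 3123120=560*( - 5577)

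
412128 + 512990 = 925118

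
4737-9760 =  -5023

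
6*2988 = 17928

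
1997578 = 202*9889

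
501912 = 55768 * 9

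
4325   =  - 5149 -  - 9474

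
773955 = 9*85995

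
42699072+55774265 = 98473337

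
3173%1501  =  171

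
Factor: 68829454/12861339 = 2^1 * 3^( - 1 )*97^1*173^ ( - 1 )*24781^( - 1 ) *354791^1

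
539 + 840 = 1379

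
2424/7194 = 404/1199 = 0.34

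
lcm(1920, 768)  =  3840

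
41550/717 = 13850/239 = 57.95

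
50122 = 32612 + 17510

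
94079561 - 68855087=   25224474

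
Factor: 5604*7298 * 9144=373971238848= 2^6* 3^3*41^1 * 89^1*127^1*467^1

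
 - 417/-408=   1 + 3/136 = 1.02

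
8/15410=4/7705= 0.00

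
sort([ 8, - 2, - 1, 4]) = [ -2, - 1, 4, 8]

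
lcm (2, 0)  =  0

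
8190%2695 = 105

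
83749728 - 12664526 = 71085202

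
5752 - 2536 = 3216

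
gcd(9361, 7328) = 1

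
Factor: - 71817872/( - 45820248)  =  472486/301449 = 2^1*3^( - 1 )*7^1 * 33749^1*100483^(-1) 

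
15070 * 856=12899920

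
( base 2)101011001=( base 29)BQ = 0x159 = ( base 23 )f0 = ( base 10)345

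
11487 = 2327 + 9160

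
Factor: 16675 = 5^2*23^1*29^1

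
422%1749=422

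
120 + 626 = 746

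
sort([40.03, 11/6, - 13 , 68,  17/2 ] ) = [ - 13,11/6,17/2,40.03, 68] 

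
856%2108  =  856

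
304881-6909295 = - 6604414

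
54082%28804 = 25278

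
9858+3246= 13104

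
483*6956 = 3359748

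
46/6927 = 46/6927 = 0.01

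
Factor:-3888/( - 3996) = 2^2 * 3^2*37^( - 1) =36/37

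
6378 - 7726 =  - 1348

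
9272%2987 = 311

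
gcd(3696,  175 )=7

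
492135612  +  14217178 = 506352790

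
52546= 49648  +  2898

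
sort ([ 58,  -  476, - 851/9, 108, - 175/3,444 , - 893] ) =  [-893, - 476, - 851/9 ,-175/3,  58, 108, 444 ]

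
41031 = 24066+16965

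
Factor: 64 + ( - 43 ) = 21=3^1 * 7^1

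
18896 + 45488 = 64384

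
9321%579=57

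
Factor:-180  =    -  2^2*3^2*5^1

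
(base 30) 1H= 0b101111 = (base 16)2F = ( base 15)32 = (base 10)47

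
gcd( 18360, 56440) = 680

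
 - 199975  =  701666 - 901641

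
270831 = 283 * 957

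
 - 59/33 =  - 59/33=- 1.79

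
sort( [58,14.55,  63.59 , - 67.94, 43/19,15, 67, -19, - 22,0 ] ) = [-67.94, - 22,  -  19, 0,43/19, 14.55, 15,58,  63.59,67 ]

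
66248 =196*338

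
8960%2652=1004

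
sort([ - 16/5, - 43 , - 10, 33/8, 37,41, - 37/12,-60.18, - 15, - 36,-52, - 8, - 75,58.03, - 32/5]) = [ - 75, - 60.18, - 52,-43, - 36,-15, - 10, - 8, - 32/5, - 16/5, - 37/12, 33/8,37,41, 58.03 ] 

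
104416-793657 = -689241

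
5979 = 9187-3208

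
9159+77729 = 86888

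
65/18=65/18 = 3.61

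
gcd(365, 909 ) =1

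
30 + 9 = 39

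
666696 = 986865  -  320169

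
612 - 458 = 154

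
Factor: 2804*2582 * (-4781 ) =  - 34614095768 = - 2^3  *  7^1*683^1 *701^1*1291^1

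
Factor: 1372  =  2^2*7^3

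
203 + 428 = 631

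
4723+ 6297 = 11020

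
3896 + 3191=7087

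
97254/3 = 32418 = 32418.00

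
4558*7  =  31906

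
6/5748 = 1/958 = 0.00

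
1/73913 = 1/73913 = 0.00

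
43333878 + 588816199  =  632150077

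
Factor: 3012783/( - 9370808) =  - 2^( - 3)*3^1*17^( - 1 )*73^1*13757^1*68903^( - 1 )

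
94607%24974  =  19685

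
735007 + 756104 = 1491111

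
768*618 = 474624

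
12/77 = 12/77 = 0.16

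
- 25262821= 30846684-56109505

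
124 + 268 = 392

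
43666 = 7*6238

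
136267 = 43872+92395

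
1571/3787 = 1571/3787 =0.41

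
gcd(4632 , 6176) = 1544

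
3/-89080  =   - 1 + 89077/89080  =  - 0.00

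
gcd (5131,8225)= 7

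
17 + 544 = 561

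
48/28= 12/7 =1.71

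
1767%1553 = 214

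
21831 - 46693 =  - 24862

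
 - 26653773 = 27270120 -53923893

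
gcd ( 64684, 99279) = 1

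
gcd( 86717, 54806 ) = 1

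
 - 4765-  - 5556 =791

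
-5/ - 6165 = 1/1233 = 0.00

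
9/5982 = 3/1994 = 0.00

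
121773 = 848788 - 727015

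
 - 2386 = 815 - 3201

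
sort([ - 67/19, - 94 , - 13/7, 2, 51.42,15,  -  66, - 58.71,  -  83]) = [ -94, - 83,-66 , - 58.71 ,-67/19, - 13/7, 2, 15, 51.42] 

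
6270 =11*570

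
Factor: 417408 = 2^7 * 3^1*1087^1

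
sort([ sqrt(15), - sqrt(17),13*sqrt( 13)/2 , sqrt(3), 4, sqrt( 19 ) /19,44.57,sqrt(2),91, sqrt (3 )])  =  [-sqrt(17), sqrt( 19 )/19,sqrt(2),sqrt(3) , sqrt( 3),sqrt( 15),4,13 * sqrt(13) /2,44.57,91 ]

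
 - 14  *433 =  - 6062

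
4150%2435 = 1715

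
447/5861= 447/5861 = 0.08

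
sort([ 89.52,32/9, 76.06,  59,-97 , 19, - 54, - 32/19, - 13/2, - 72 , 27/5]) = [ - 97, - 72, - 54, - 13/2, - 32/19, 32/9, 27/5,19, 59 , 76.06,89.52]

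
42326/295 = 143 + 141/295 = 143.48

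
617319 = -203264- - 820583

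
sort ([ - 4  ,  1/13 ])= [ -4,1/13 ]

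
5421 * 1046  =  5670366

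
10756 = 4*2689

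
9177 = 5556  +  3621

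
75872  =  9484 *8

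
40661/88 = 462+5/88 = 462.06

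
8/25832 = 1/3229=0.00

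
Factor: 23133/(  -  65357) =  - 3^1*11^1*701^1*65357^(  -  1)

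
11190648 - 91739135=-80548487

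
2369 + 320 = 2689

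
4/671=4/671=0.01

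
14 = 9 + 5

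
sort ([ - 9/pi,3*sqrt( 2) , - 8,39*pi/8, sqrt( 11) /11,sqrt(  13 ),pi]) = [ - 8, - 9/pi,sqrt( 11)/11, pi,sqrt( 13 ),3 * sqrt(2),39*pi/8 ]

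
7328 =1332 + 5996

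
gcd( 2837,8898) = 1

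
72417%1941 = 600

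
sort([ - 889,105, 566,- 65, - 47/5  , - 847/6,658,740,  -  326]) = [ - 889, - 326, - 847/6, - 65, - 47/5 , 105,  566,658,740]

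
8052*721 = 5805492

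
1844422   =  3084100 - 1239678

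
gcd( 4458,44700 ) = 6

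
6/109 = 6/109 =0.06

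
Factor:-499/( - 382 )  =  2^( - 1)* 191^( - 1)*499^1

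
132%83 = 49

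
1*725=725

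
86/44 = 1 +21/22 = 1.95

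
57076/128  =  14269/32 = 445.91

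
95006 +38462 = 133468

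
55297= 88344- 33047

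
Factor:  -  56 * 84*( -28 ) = 131712 = 2^7*  3^1 * 7^3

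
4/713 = 4/713 = 0.01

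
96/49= 1 + 47/49 = 1.96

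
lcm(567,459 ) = 9639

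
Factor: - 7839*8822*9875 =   -  682912122750 = - 2^1*3^2*5^3* 11^1*13^1 * 67^1*79^1*401^1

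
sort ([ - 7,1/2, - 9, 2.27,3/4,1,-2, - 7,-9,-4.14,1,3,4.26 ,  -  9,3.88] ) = [ - 9, -9, - 9, -7,-7 ,- 4.14, - 2,1/2, 3/4,1,1, 2.27,3, 3.88,4.26]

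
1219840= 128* 9530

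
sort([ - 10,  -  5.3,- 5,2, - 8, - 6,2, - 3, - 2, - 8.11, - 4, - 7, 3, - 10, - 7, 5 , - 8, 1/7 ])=[ - 10, - 10, - 8.11, - 8, - 8 , - 7,-7,  -  6,-5.3, - 5, - 4, - 3 , -2, 1/7, 2, 2, 3,5]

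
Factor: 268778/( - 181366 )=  - 134389/90683 = - 23^1 * 29^( - 1 )*53^( - 1 )*59^( - 1 )*5843^1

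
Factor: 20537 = 11^1 * 1867^1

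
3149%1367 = 415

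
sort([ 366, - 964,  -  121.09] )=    [ - 964, -121.09, 366]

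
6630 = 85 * 78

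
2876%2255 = 621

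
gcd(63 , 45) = 9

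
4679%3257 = 1422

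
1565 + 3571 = 5136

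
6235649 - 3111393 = 3124256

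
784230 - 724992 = 59238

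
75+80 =155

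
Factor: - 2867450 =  - 2^1*5^2*57349^1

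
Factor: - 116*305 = -35380 = -2^2  *5^1*29^1*61^1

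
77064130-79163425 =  - 2099295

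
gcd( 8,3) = 1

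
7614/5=1522+4/5 = 1522.80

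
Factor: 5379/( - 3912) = - 11/8 =- 2^( - 3)*11^1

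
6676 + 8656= 15332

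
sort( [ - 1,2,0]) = [ - 1,0,2] 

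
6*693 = 4158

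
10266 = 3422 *3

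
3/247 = 3/247 = 0.01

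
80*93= 7440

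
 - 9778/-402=24+65/201 = 24.32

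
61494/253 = 243+15/253 = 243.06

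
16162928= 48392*334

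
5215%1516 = 667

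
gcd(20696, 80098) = 2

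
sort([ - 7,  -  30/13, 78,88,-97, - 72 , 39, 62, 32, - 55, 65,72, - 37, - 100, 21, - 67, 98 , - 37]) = [-100, - 97, - 72, - 67, - 55, - 37, -37, - 7, - 30/13, 21,  32,39,62, 65 , 72, 78, 88, 98 ]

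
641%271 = 99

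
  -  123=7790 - 7913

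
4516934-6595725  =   - 2078791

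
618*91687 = 56662566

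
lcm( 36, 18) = 36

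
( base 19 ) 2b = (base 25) 1O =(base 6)121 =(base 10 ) 49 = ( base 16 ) 31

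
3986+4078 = 8064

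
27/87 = 9/29 = 0.31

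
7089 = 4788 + 2301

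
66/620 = 33/310 = 0.11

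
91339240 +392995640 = 484334880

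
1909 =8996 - 7087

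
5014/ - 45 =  - 112+26/45 = - 111.42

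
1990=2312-322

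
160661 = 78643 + 82018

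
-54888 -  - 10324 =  - 44564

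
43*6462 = 277866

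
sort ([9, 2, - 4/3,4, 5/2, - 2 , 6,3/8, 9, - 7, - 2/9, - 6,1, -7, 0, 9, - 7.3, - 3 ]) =[ - 7.3, - 7 , - 7,-6, - 3, - 2, - 4/3, - 2/9, 0,  3/8,1, 2, 5/2, 4,6,9, 9,9] 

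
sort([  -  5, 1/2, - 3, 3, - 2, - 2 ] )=[  -  5, - 3, - 2, - 2,  1/2, 3] 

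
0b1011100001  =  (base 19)20f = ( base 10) 737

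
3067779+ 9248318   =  12316097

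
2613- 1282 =1331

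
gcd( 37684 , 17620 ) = 4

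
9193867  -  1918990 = 7274877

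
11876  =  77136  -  65260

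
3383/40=3383/40 = 84.58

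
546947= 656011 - 109064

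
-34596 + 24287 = -10309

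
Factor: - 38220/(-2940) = 13^1 = 13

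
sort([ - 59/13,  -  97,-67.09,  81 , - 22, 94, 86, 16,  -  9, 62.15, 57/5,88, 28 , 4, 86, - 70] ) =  [-97, - 70,-67.09,  -  22,-9,-59/13, 4 , 57/5,16,28, 62.15, 81,86, 86  ,  88, 94 ]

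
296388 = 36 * 8233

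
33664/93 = 33664/93 = 361.98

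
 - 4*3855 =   -  15420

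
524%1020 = 524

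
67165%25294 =16577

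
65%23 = 19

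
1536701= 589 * 2609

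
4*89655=358620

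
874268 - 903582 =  - 29314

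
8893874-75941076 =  - 67047202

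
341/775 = 11/25 = 0.44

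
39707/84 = 39707/84 = 472.70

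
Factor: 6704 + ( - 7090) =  - 2^1*193^1=   - 386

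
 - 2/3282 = - 1/1641 = - 0.00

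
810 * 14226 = 11523060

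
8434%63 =55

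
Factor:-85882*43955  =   - 2^1 * 5^1*23^1*59^1*149^1 * 1867^1 =- 3774943310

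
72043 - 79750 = -7707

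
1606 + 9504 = 11110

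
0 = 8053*0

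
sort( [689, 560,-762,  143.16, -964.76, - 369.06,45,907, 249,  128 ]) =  [  -  964.76,-762 ,-369.06,  45,  128,  143.16, 249,560, 689,907]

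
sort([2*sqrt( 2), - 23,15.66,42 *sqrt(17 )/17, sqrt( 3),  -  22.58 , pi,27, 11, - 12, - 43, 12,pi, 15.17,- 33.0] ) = [-43, - 33.0,  -  23, - 22.58, - 12, sqrt(3),  2*sqrt( 2), pi, pi, 42*sqrt( 17)/17,11,12, 15.17,15.66,  27]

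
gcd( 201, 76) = 1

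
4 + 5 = 9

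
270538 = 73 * 3706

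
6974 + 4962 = 11936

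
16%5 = 1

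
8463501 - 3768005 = 4695496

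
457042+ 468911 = 925953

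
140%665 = 140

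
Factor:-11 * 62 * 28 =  - 2^3 *7^1*11^1*31^1   =  - 19096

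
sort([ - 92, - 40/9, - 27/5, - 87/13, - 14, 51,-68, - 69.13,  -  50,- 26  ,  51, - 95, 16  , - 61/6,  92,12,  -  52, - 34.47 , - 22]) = [ - 95, - 92, -69.13, - 68, - 52, - 50, - 34.47, - 26, - 22,  -  14, - 61/6,  -  87/13,- 27/5, - 40/9,12,16, 51 , 51 , 92]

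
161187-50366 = 110821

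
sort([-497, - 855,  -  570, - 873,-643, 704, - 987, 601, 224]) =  [ - 987, - 873,-855,-643, - 570, - 497,224, 601,  704 ]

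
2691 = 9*299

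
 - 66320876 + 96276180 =29955304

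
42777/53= 42777/53 = 807.11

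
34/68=1/2=0.50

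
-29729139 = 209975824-239704963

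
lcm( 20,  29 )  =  580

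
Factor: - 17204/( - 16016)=391/364=2^( - 2)*7^( - 1)*13^( - 1) * 17^1 * 23^1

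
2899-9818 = - 6919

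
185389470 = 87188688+98200782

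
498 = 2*249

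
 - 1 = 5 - 6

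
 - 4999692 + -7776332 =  - 12776024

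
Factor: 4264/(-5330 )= - 4/5 = -2^2*5^( - 1) 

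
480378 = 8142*59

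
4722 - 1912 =2810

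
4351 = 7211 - 2860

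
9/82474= 9/82474= 0.00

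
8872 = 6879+1993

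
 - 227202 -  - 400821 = 173619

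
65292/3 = 21764 = 21764.00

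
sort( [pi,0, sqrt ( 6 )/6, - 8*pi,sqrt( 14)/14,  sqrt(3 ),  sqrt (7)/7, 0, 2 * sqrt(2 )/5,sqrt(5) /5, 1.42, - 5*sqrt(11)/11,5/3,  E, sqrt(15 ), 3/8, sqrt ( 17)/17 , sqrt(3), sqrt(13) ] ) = [  -  8 * pi, - 5*sqrt(11 )/11, 0, 0,sqrt(17 )/17, sqrt(14 )/14, 3/8, sqrt ( 7) /7,sqrt (6) /6,  sqrt( 5 )/5, 2* sqrt( 2 )/5,1.42, 5/3, sqrt(3), sqrt(3),E, pi, sqrt ( 13), sqrt(15 ) ]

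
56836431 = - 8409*( - 6759)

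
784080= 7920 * 99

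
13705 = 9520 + 4185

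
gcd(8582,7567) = 7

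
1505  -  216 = 1289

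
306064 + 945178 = 1251242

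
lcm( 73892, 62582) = 6133036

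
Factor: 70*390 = 27300 =2^2*3^1 *5^2*7^1*13^1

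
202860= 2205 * 92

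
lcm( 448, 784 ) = 3136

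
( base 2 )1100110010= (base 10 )818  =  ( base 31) QC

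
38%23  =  15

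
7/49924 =1/7132 =0.00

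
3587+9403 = 12990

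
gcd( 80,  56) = 8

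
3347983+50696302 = 54044285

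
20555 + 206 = 20761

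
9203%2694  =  1121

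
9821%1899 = 326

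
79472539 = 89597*887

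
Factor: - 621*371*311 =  - 3^3*7^1*23^1 * 53^1*311^1 = - 71651601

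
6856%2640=1576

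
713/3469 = 713/3469 = 0.21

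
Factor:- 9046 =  - 2^1*4523^1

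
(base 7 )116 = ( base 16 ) 3e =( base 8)76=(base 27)28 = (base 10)62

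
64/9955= 64/9955 = 0.01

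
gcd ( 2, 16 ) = 2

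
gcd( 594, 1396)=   2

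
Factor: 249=3^1*83^1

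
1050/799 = 1050/799 = 1.31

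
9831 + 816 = 10647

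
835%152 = 75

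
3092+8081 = 11173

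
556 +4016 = 4572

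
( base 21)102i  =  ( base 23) he6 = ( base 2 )10010001101001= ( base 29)b2c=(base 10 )9321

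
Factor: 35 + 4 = 3^1 *13^1 = 39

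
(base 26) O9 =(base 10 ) 633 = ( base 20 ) 1BD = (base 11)526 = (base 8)1171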